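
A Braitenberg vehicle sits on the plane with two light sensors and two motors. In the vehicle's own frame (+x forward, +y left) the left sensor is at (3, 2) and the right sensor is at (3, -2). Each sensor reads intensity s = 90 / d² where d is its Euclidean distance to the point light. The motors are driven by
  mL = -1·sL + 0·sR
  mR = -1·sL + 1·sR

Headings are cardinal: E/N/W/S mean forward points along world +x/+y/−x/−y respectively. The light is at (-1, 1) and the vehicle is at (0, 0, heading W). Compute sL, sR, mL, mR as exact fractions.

left sensor world pos  = (-3, -2); dL² = 13
right sensor world pos = (-3, 2); dR² = 5
sL = 90/13 = 90/13
sR = 90/5 = 18
mL = -1·sL + 0·sR = -90/13
mR = -1·sL + 1·sR = 144/13

90/13 18 -90/13 144/13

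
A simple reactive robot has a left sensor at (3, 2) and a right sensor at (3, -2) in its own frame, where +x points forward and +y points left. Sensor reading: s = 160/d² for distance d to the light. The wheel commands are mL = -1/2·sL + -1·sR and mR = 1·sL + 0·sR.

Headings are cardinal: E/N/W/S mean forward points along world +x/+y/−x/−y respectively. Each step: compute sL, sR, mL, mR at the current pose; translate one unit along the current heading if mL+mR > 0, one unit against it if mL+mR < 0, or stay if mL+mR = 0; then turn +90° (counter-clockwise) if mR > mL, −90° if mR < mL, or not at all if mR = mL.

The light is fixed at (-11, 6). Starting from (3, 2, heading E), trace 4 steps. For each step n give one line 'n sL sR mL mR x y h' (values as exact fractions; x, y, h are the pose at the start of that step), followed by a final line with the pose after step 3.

n=0: pose=(3,2,E); sL=160/293, sR=32/65; mL=-14576/19045, mR=160/293; mL+mR=-4176/19045 → advance -1; mR−mL=24976/19045 → turn +1·90°
n=1: pose=(2,2,N); sL=80/61, sR=80/113; mL=-9400/6893, mR=80/61; mL+mR=-360/6893 → advance -1; mR−mL=18440/6893 → turn +1·90°
n=2: pose=(2,1,W); sL=160/149, sR=160/109; mL=-32560/16241, mR=160/149; mL+mR=-15120/16241 → advance -1; mR−mL=50000/16241 → turn +1·90°
n=3: pose=(3,1,S); sL=1/2, sR=10/13; mL=-53/52, mR=1/2; mL+mR=-27/52 → advance -1; mR−mL=79/52 → turn +1·90°

0 160/293 32/65 -14576/19045 160/293 3 2 E
1 80/61 80/113 -9400/6893 80/61 2 2 N
2 160/149 160/109 -32560/16241 160/149 2 1 W
3 1/2 10/13 -53/52 1/2 3 1 S
final 3 2 E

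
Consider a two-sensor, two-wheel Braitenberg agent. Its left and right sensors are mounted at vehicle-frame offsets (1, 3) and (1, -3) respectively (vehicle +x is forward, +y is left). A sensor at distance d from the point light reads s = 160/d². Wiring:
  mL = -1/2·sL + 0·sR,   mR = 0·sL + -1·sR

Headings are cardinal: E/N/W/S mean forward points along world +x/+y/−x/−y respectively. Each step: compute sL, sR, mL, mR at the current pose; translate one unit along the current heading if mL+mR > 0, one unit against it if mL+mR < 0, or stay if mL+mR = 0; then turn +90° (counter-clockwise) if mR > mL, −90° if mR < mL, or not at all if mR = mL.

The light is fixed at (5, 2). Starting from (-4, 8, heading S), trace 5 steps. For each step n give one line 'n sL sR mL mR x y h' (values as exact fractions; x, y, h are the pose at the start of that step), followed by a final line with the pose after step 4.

0 160/61 160/169 -80/61 -160/169 -4 8 S
1 40/41 2 -20/41 -2 -4 9 E
2 32/17 32/41 -16/17 -32/41 -5 9 S
3 80/101 80/53 -40/101 -80/53 -5 10 E
4 160/113 32/49 -80/113 -32/49 -6 10 S
final -6 11 E

n=0: pose=(-4,8,S); sL=160/61, sR=160/169; mL=-80/61, mR=-160/169; mL+mR=-23280/10309 → advance -1; mR−mL=3760/10309 → turn +1·90°
n=1: pose=(-4,9,E); sL=40/41, sR=2; mL=-20/41, mR=-2; mL+mR=-102/41 → advance -1; mR−mL=-62/41 → turn -1·90°
n=2: pose=(-5,9,S); sL=32/17, sR=32/41; mL=-16/17, mR=-32/41; mL+mR=-1200/697 → advance -1; mR−mL=112/697 → turn +1·90°
n=3: pose=(-5,10,E); sL=80/101, sR=80/53; mL=-40/101, mR=-80/53; mL+mR=-10200/5353 → advance -1; mR−mL=-5960/5353 → turn -1·90°
n=4: pose=(-6,10,S); sL=160/113, sR=32/49; mL=-80/113, mR=-32/49; mL+mR=-7536/5537 → advance -1; mR−mL=304/5537 → turn +1·90°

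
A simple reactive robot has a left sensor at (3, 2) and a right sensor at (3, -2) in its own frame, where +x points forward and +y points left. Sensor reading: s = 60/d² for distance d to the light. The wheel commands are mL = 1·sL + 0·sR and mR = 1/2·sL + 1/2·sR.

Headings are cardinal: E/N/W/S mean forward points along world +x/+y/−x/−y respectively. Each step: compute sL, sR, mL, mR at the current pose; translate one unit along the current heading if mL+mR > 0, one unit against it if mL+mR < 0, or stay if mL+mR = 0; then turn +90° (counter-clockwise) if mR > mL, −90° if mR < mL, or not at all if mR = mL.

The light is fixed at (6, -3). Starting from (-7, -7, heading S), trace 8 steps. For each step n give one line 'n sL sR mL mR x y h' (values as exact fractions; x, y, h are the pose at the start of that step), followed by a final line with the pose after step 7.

n=0: pose=(-7,-7,S); sL=6/17, sR=30/137; mL=6/17, mR=666/2329; mL+mR=1488/2329 → advance +1; mR−mL=-156/2329 → turn -1·90°
n=1: pose=(-7,-8,W); sL=12/61, sR=12/53; mL=12/61, mR=684/3233; mL+mR=1320/3233 → advance +1; mR−mL=48/3233 → turn +1·90°
n=2: pose=(-8,-8,S); sL=15/52, sR=3/16; mL=15/52, mR=99/416; mL+mR=219/416 → advance +1; mR−mL=-21/416 → turn -1·90°
n=3: pose=(-8,-9,W); sL=60/353, sR=12/61; mL=60/353, mR=3948/21533; mL+mR=7608/21533 → advance +1; mR−mL=288/21533 → turn +1·90°
n=4: pose=(-9,-9,S); sL=6/25, sR=6/37; mL=6/25, mR=186/925; mL+mR=408/925 → advance +1; mR−mL=-36/925 → turn -1·90°
n=5: pose=(-9,-10,W); sL=4/27, sR=60/349; mL=4/27, mR=1508/9423; mL+mR=968/3141 → advance +1; mR−mL=112/9423 → turn +1·90°
n=6: pose=(-10,-10,S); sL=15/74, sR=15/106; mL=15/74, mR=675/3922; mL+mR=735/1961 → advance +1; mR−mL=-60/1961 → turn -1·90°
n=7: pose=(-10,-11,W); sL=60/461, sR=60/397; mL=60/461, mR=25740/183017; mL+mR=49560/183017 → advance +1; mR−mL=1920/183017 → turn +1·90°

0 6/17 30/137 6/17 666/2329 -7 -7 S
1 12/61 12/53 12/61 684/3233 -7 -8 W
2 15/52 3/16 15/52 99/416 -8 -8 S
3 60/353 12/61 60/353 3948/21533 -8 -9 W
4 6/25 6/37 6/25 186/925 -9 -9 S
5 4/27 60/349 4/27 1508/9423 -9 -10 W
6 15/74 15/106 15/74 675/3922 -10 -10 S
7 60/461 60/397 60/461 25740/183017 -10 -11 W
final -11 -11 S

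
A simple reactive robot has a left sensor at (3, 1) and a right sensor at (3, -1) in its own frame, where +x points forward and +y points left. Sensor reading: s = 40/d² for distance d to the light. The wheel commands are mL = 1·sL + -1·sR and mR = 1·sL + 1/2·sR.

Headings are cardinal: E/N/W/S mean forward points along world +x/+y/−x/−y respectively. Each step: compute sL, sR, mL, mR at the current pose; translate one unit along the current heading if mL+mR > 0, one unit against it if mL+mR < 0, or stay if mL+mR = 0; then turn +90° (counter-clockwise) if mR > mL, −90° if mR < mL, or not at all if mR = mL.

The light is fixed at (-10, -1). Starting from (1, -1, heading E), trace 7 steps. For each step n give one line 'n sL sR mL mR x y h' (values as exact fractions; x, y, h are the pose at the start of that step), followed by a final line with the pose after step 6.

0 40/197 40/197 0 60/197 1 -1 E
1 4/13 20/89 96/1157 486/1157 2 -1 N
2 40/81 8/17 32/1377 1004/1377 2 0 W
3 10/37 5/13 -55/481 445/962 1 0 S
4 40/197 40/197 0 60/197 1 -1 E
5 4/13 20/89 96/1157 486/1157 2 -1 N
6 40/81 8/17 32/1377 1004/1377 2 0 W
final 1 0 S

n=0: pose=(1,-1,E); sL=40/197, sR=40/197; mL=0, mR=60/197; mL+mR=60/197 → advance +1; mR−mL=60/197 → turn +1·90°
n=1: pose=(2,-1,N); sL=4/13, sR=20/89; mL=96/1157, mR=486/1157; mL+mR=582/1157 → advance +1; mR−mL=30/89 → turn +1·90°
n=2: pose=(2,0,W); sL=40/81, sR=8/17; mL=32/1377, mR=1004/1377; mL+mR=1036/1377 → advance +1; mR−mL=12/17 → turn +1·90°
n=3: pose=(1,0,S); sL=10/37, sR=5/13; mL=-55/481, mR=445/962; mL+mR=335/962 → advance +1; mR−mL=15/26 → turn +1·90°
n=4: pose=(1,-1,E); sL=40/197, sR=40/197; mL=0, mR=60/197; mL+mR=60/197 → advance +1; mR−mL=60/197 → turn +1·90°
n=5: pose=(2,-1,N); sL=4/13, sR=20/89; mL=96/1157, mR=486/1157; mL+mR=582/1157 → advance +1; mR−mL=30/89 → turn +1·90°
n=6: pose=(2,0,W); sL=40/81, sR=8/17; mL=32/1377, mR=1004/1377; mL+mR=1036/1377 → advance +1; mR−mL=12/17 → turn +1·90°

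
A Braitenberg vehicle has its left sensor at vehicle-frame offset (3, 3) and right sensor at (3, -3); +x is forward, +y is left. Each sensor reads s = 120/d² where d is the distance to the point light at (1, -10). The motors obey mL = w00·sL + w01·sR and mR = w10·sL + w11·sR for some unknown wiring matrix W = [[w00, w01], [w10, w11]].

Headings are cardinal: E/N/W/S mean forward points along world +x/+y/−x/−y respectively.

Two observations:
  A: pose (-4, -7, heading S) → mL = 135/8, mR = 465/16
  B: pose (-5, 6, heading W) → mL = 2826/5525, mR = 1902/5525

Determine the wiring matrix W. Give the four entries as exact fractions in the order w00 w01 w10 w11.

1/2 1 1 -1/2

obs A: pose=(-4,-7,S) → sL=30, sR=15/8, mL=135/8, mR=465/16
obs B: pose=(-5,6,W) → sL=12/25, sR=60/221, mL=2826/5525, mR=1902/5525
sensor matrix S = [[30, 15/8], [12/25, 60/221]]; det S = 16011/2210
solve [mL_A; mL_B] = S·[w00; w01] and [mR_A; mR_B] = S·[w10; w11]:
  w00 = 1/2, w01 = 1, w10 = 1, w11 = -1/2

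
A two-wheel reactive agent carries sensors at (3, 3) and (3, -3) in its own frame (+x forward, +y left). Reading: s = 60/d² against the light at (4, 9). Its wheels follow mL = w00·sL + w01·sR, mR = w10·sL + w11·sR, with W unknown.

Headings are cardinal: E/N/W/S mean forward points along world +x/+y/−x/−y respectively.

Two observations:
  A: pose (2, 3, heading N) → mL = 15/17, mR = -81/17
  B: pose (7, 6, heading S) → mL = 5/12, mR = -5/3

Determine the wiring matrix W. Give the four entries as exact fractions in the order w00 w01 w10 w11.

1/2 0 -1 -1/2

obs A: pose=(2,3,N) → sL=30/17, sR=6, mL=15/17, mR=-81/17
obs B: pose=(7,6,S) → sL=5/6, sR=5/3, mL=5/12, mR=-5/3
sensor matrix S = [[30/17, 6], [5/6, 5/3]]; det S = -35/17
solve [mL_A; mL_B] = S·[w00; w01] and [mR_A; mR_B] = S·[w10; w11]:
  w00 = 1/2, w01 = 0, w10 = -1, w11 = -1/2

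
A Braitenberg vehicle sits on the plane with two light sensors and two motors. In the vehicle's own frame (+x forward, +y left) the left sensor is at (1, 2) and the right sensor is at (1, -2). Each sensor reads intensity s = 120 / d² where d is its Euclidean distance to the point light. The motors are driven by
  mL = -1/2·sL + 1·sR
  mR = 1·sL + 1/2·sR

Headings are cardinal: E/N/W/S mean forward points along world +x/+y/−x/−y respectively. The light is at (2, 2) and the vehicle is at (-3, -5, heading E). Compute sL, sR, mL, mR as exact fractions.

120/41 120/97 -900/3977 14100/3977

left sensor world pos  = (-2, -3); dL² = 41
right sensor world pos = (-2, -7); dR² = 97
sL = 120/41 = 120/41
sR = 120/97 = 120/97
mL = -1/2·sL + 1·sR = -900/3977
mR = 1·sL + 1/2·sR = 14100/3977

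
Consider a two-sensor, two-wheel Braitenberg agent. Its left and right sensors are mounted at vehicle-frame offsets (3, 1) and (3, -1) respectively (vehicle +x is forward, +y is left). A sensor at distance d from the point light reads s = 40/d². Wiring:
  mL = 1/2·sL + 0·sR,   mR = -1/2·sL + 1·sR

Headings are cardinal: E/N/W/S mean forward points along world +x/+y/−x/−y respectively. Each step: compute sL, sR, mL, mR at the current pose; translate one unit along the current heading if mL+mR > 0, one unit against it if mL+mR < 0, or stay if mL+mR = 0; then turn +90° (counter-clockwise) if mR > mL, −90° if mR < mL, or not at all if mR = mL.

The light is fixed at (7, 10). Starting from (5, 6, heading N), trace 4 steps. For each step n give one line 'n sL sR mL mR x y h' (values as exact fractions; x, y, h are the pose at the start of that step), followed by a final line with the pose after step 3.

n=0: pose=(5,6,N); sL=4, sR=20; mL=2, mR=18; mL+mR=20 → advance +1; mR−mL=16 → turn +1·90°
n=1: pose=(5,7,W); sL=40/41, sR=40/29; mL=20/41, mR=1060/1189; mL+mR=40/29 → advance +1; mR−mL=480/1189 → turn +1·90°
n=2: pose=(4,7,S); sL=1, sR=10/13; mL=1/2, mR=7/26; mL+mR=10/13 → advance +1; mR−mL=-3/13 → turn -1·90°
n=3: pose=(4,6,W); sL=40/61, sR=8/9; mL=20/61, mR=308/549; mL+mR=8/9 → advance +1; mR−mL=128/549 → turn +1·90°

0 4 20 2 18 5 6 N
1 40/41 40/29 20/41 1060/1189 5 7 W
2 1 10/13 1/2 7/26 4 7 S
3 40/61 8/9 20/61 308/549 4 6 W
final 3 6 S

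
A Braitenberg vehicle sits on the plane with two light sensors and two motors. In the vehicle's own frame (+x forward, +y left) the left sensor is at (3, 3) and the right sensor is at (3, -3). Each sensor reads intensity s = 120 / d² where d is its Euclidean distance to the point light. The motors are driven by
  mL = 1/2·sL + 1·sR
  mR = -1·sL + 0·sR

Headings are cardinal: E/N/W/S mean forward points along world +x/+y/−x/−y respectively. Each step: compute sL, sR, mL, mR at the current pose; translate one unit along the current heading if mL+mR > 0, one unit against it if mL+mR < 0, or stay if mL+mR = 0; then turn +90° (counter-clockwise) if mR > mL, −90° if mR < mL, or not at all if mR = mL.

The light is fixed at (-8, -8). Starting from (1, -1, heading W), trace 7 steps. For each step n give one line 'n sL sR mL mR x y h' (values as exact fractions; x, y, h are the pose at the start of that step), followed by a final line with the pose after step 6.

0 30/13 15/17 450/221 -30/13 1 -1 W
1 120/149 120/269 34020/40081 -120/149 2 -1 N
2 12/29 60/97 2322/2813 -12/29 2 0 E
3 120/221 120/89 31860/19669 -120/221 3 0 S
4 3/2 30/41 243/164 -3/2 3 -1 W
5 120/181 24/65 8244/11765 -120/181 4 -1 N
6 60/173 12/25 2826/4325 -60/173 4 0 E
final 5 0 S

n=0: pose=(1,-1,W); sL=30/13, sR=15/17; mL=450/221, mR=-30/13; mL+mR=-60/221 → advance -1; mR−mL=-960/221 → turn -1·90°
n=1: pose=(2,-1,N); sL=120/149, sR=120/269; mL=34020/40081, mR=-120/149; mL+mR=1740/40081 → advance +1; mR−mL=-66300/40081 → turn -1·90°
n=2: pose=(2,0,E); sL=12/29, sR=60/97; mL=2322/2813, mR=-12/29; mL+mR=1158/2813 → advance +1; mR−mL=-3486/2813 → turn -1·90°
n=3: pose=(3,0,S); sL=120/221, sR=120/89; mL=31860/19669, mR=-120/221; mL+mR=21180/19669 → advance +1; mR−mL=-42540/19669 → turn -1·90°
n=4: pose=(3,-1,W); sL=3/2, sR=30/41; mL=243/164, mR=-3/2; mL+mR=-3/164 → advance -1; mR−mL=-489/164 → turn -1·90°
n=5: pose=(4,-1,N); sL=120/181, sR=24/65; mL=8244/11765, mR=-120/181; mL+mR=444/11765 → advance +1; mR−mL=-16044/11765 → turn -1·90°
n=6: pose=(4,0,E); sL=60/173, sR=12/25; mL=2826/4325, mR=-60/173; mL+mR=1326/4325 → advance +1; mR−mL=-4326/4325 → turn -1·90°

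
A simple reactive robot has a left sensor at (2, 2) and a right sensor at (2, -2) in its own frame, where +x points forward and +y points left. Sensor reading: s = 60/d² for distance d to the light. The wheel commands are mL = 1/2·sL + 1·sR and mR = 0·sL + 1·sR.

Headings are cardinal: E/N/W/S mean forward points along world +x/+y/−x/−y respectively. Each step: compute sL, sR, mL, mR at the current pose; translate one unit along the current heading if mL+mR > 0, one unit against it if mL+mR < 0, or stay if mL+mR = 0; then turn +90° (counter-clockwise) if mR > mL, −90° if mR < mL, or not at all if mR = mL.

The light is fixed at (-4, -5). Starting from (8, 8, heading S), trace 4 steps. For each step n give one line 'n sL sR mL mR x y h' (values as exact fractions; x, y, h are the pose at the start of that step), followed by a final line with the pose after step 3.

n=0: pose=(8,8,S); sL=60/317, sR=60/221; mL=25650/70057, mR=60/221; mL+mR=44670/70057 → advance +1; mR−mL=-30/317 → turn -1·90°
n=1: pose=(8,7,W); sL=3/10, sR=15/74; mL=261/740, mR=15/74; mL+mR=411/740 → advance +1; mR−mL=-3/20 → turn -1·90°
n=2: pose=(7,7,N); sL=60/277, sR=12/73; mL=5514/20221, mR=12/73; mL+mR=8838/20221 → advance +1; mR−mL=-30/277 → turn -1·90°
n=3: pose=(7,8,E); sL=30/197, sR=6/29; mL=1617/5713, mR=6/29; mL+mR=2799/5713 → advance +1; mR−mL=-15/197 → turn -1·90°

0 60/317 60/221 25650/70057 60/221 8 8 S
1 3/10 15/74 261/740 15/74 8 7 W
2 60/277 12/73 5514/20221 12/73 7 7 N
3 30/197 6/29 1617/5713 6/29 7 8 E
final 8 8 S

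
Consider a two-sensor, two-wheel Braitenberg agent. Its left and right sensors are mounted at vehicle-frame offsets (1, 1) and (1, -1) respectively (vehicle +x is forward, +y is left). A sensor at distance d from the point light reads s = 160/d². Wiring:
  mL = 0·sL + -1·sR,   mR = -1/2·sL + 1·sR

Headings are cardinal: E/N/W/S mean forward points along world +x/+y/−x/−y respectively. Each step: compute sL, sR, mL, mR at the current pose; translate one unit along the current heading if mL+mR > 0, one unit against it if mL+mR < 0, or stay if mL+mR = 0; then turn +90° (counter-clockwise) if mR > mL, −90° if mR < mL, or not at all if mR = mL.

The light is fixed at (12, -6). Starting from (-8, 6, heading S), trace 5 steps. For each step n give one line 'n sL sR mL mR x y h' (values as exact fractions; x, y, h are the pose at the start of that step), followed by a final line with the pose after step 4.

n=0: pose=(-8,6,S); sL=80/241, sR=80/281; mL=-80/281, mR=8040/67721; mL+mR=-40/241 → advance -1; mR−mL=27320/67721 → turn +1·90°
n=1: pose=(-8,7,E); sL=160/557, sR=32/101; mL=-32/101, mR=9744/56257; mL+mR=-80/557 → advance -1; mR−mL=27568/56257 → turn +1·90°
n=2: pose=(-9,7,N); sL=4/17, sR=40/149; mL=-40/149, mR=382/2533; mL+mR=-2/17 → advance -1; mR−mL=1062/2533 → turn +1·90°
n=3: pose=(-9,6,W); sL=32/121, sR=160/653; mL=-160/653, mR=8912/79013; mL+mR=-16/121 → advance -1; mR−mL=28272/79013 → turn +1·90°
n=4: pose=(-8,6,S); sL=80/241, sR=80/281; mL=-80/281, mR=8040/67721; mL+mR=-40/241 → advance -1; mR−mL=27320/67721 → turn +1·90°

0 80/241 80/281 -80/281 8040/67721 -8 6 S
1 160/557 32/101 -32/101 9744/56257 -8 7 E
2 4/17 40/149 -40/149 382/2533 -9 7 N
3 32/121 160/653 -160/653 8912/79013 -9 6 W
4 80/241 80/281 -80/281 8040/67721 -8 6 S
final -8 7 E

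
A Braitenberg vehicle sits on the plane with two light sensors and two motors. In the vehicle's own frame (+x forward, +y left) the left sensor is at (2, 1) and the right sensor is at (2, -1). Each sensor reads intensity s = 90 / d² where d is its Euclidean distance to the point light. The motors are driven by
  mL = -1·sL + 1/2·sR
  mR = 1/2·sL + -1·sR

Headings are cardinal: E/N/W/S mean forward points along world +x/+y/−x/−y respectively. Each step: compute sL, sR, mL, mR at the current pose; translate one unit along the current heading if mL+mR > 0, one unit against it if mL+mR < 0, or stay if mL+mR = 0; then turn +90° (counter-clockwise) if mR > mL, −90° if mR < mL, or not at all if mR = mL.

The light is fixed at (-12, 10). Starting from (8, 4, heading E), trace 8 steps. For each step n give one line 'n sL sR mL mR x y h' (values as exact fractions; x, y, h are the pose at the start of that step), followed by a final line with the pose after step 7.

0 90/509 90/533 -25065/271297 -21825/271297 8 4 E
1 9/34 45/208 -1107/7072 -297/3536 7 4 N
2 90/353 18/65 -2673/22945 -3429/22945 7 3 W
3 45/193 45/233 -12285/89938 -6885/89938 8 3 N
4 2/9 90/373 -341/3357 -437/3357 8 2 W
5 45/218 9/52 -1359/11336 -99/1417 9 2 N
6 90/461 18/85 -3501/39185 -4473/39185 9 1 W
7 9/49 45/289 -2997/28322 -1809/28322 10 1 N
final 10 0 W

n=0: pose=(8,4,E); sL=90/509, sR=90/533; mL=-25065/271297, mR=-21825/271297; mL+mR=-46890/271297 → advance -1; mR−mL=3240/271297 → turn +1·90°
n=1: pose=(7,4,N); sL=9/34, sR=45/208; mL=-1107/7072, mR=-297/3536; mL+mR=-1701/7072 → advance -1; mR−mL=513/7072 → turn +1·90°
n=2: pose=(7,3,W); sL=90/353, sR=18/65; mL=-2673/22945, mR=-3429/22945; mL+mR=-6102/22945 → advance -1; mR−mL=-756/22945 → turn -1·90°
n=3: pose=(8,3,N); sL=45/193, sR=45/233; mL=-12285/89938, mR=-6885/89938; mL+mR=-9585/44969 → advance -1; mR−mL=2700/44969 → turn +1·90°
n=4: pose=(8,2,W); sL=2/9, sR=90/373; mL=-341/3357, mR=-437/3357; mL+mR=-778/3357 → advance -1; mR−mL=-32/1119 → turn -1·90°
n=5: pose=(9,2,N); sL=45/218, sR=9/52; mL=-1359/11336, mR=-99/1417; mL+mR=-2151/11336 → advance -1; mR−mL=567/11336 → turn +1·90°
n=6: pose=(9,1,W); sL=90/461, sR=18/85; mL=-3501/39185, mR=-4473/39185; mL+mR=-7974/39185 → advance -1; mR−mL=-972/39185 → turn -1·90°
n=7: pose=(10,1,N); sL=9/49, sR=45/289; mL=-2997/28322, mR=-1809/28322; mL+mR=-2403/14161 → advance -1; mR−mL=594/14161 → turn +1·90°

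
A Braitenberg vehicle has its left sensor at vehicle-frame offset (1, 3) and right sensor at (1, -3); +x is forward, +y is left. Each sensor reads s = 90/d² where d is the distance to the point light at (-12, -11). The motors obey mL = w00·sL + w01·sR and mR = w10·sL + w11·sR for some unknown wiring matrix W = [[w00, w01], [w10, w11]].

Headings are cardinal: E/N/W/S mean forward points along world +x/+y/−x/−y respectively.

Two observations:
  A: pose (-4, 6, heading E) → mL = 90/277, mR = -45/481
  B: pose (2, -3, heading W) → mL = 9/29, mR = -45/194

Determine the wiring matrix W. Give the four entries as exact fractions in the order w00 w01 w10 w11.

obs A: pose=(-4,6,E) → sL=90/481, sR=90/277, mL=90/277, mR=-45/481
obs B: pose=(2,-3,W) → sL=45/97, sR=9/29, mL=9/29, mR=-45/194
sensor matrix S = [[90/481, 90/277], [45/97, 9/29]]; det S = -34729560/374795681
solve [mL_A; mL_B] = S·[w00; w01] and [mR_A; mR_B] = S·[w10; w11]:
  w00 = 0, w01 = 1, w10 = -1/2, w11 = 0

0 1 -1/2 0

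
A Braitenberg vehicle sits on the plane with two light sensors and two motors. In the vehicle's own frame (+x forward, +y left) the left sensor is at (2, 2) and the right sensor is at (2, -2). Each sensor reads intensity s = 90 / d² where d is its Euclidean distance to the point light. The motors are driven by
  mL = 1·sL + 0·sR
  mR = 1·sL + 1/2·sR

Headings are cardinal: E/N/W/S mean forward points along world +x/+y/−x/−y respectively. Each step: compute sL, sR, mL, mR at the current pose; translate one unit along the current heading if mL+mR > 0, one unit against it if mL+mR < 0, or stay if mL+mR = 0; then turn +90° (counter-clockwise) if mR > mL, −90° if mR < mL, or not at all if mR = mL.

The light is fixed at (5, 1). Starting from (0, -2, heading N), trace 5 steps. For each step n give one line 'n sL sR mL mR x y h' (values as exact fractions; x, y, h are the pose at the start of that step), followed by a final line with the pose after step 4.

0 9/5 9 9/5 63/10 0 -2 N
1 18/13 90/49 18/13 1467/637 0 -1 W
2 45/16 9/8 45/16 27/8 -1 -1 S
3 90/17 90/41 90/17 4455/697 -1 -2 E
4 9/5 9 9/5 63/10 0 -2 N
final 0 -1 W

n=0: pose=(0,-2,N); sL=9/5, sR=9; mL=9/5, mR=63/10; mL+mR=81/10 → advance +1; mR−mL=9/2 → turn +1·90°
n=1: pose=(0,-1,W); sL=18/13, sR=90/49; mL=18/13, mR=1467/637; mL+mR=2349/637 → advance +1; mR−mL=45/49 → turn +1·90°
n=2: pose=(-1,-1,S); sL=45/16, sR=9/8; mL=45/16, mR=27/8; mL+mR=99/16 → advance +1; mR−mL=9/16 → turn +1·90°
n=3: pose=(-1,-2,E); sL=90/17, sR=90/41; mL=90/17, mR=4455/697; mL+mR=8145/697 → advance +1; mR−mL=45/41 → turn +1·90°
n=4: pose=(0,-2,N); sL=9/5, sR=9; mL=9/5, mR=63/10; mL+mR=81/10 → advance +1; mR−mL=9/2 → turn +1·90°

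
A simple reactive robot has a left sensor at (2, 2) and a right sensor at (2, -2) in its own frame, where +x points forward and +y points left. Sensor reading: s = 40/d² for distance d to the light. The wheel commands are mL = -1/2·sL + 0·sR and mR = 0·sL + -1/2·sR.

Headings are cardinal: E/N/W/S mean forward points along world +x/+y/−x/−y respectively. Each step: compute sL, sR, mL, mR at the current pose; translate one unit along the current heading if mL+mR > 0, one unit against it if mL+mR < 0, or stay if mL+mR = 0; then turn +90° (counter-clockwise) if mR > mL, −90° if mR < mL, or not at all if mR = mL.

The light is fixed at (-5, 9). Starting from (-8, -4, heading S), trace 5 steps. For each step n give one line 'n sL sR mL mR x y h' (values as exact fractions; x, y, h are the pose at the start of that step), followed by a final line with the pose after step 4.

n=0: pose=(-8,-4,S); sL=20/113, sR=4/25; mL=-10/113, mR=-2/25; mL+mR=-476/2825 → advance -1; mR−mL=24/2825 → turn +1·90°
n=1: pose=(-8,-3,E); sL=40/101, sR=40/197; mL=-20/101, mR=-20/197; mL+mR=-5960/19897 → advance -1; mR−mL=1920/19897 → turn +1·90°
n=2: pose=(-9,-3,N); sL=5/17, sR=5/13; mL=-5/34, mR=-5/26; mL+mR=-75/221 → advance -1; mR−mL=-10/221 → turn -1·90°
n=3: pose=(-9,-4,E); sL=8/25, sR=40/229; mL=-4/25, mR=-20/229; mL+mR=-1416/5725 → advance -1; mR−mL=416/5725 → turn +1·90°
n=4: pose=(-10,-4,N); sL=4/17, sR=4/13; mL=-2/17, mR=-2/13; mL+mR=-60/221 → advance -1; mR−mL=-8/221 → turn -1·90°

0 20/113 4/25 -10/113 -2/25 -8 -4 S
1 40/101 40/197 -20/101 -20/197 -8 -3 E
2 5/17 5/13 -5/34 -5/26 -9 -3 N
3 8/25 40/229 -4/25 -20/229 -9 -4 E
4 4/17 4/13 -2/17 -2/13 -10 -4 N
final -10 -5 E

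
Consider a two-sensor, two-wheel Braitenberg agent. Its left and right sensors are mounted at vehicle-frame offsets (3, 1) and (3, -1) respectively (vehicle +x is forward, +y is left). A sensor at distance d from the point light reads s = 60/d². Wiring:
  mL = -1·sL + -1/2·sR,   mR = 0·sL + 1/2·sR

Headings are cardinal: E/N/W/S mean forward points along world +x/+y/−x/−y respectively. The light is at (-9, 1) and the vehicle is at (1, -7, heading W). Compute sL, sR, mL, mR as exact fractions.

left sensor world pos  = (-2, -8); dL² = 130
right sensor world pos = (-2, -6); dR² = 98
sL = 60/130 = 6/13
sR = 60/98 = 30/49
mL = -1·sL + -1/2·sR = -489/637
mR = 0·sL + 1/2·sR = 15/49

6/13 30/49 -489/637 15/49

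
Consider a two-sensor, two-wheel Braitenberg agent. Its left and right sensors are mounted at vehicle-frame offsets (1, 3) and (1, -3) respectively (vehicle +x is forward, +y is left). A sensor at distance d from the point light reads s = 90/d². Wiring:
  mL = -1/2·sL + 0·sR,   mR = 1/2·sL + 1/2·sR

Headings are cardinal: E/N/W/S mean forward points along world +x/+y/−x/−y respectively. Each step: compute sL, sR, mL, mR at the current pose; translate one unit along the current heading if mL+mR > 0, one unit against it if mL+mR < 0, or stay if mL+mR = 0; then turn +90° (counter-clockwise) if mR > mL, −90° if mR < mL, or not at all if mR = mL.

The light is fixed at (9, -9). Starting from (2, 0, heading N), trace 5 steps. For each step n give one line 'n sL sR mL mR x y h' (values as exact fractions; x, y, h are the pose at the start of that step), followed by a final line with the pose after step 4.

n=0: pose=(2,0,N); sL=9/20, sR=45/58; mL=-9/40, mR=711/1160; mL+mR=45/116 → advance +1; mR−mL=243/290 → turn +1·90°
n=1: pose=(2,1,W); sL=90/113, sR=90/233; mL=-45/113, mR=15570/26329; mL+mR=45/233 → advance +1; mR−mL=26055/26329 → turn +1·90°
n=2: pose=(1,1,S); sL=45/53, sR=45/101; mL=-45/106, mR=3465/5353; mL+mR=45/202 → advance +1; mR−mL=11475/10706 → turn +1·90°
n=3: pose=(1,0,E); sL=90/193, sR=18/17; mL=-45/193, mR=2502/3281; mL+mR=9/17 → advance +1; mR−mL=3267/3281 → turn +1·90°
n=4: pose=(2,0,N); sL=9/20, sR=45/58; mL=-9/40, mR=711/1160; mL+mR=45/116 → advance +1; mR−mL=243/290 → turn +1·90°

0 9/20 45/58 -9/40 711/1160 2 0 N
1 90/113 90/233 -45/113 15570/26329 2 1 W
2 45/53 45/101 -45/106 3465/5353 1 1 S
3 90/193 18/17 -45/193 2502/3281 1 0 E
4 9/20 45/58 -9/40 711/1160 2 0 N
final 2 1 W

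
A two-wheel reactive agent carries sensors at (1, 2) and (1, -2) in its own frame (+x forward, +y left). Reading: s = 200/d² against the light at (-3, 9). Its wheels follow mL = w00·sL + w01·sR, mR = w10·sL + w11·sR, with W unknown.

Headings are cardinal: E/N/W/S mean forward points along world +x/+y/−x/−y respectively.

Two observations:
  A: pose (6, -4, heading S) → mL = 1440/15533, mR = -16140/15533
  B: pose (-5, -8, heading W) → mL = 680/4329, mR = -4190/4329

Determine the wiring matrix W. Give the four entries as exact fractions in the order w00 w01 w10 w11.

-1/2 1/2 -1 -1/2

obs A: pose=(6,-4,S) → sL=200/317, sR=40/49, mL=1440/15533, mR=-16140/15533
obs B: pose=(-5,-8,W) → sL=20/37, sR=100/117, mL=680/4329, mR=-4190/4329
sensor matrix S = [[200/317, 40/49], [20/37, 100/117]]; det S = 6588800/67242357
solve [mL_A; mL_B] = S·[w00; w01] and [mR_A; mR_B] = S·[w10; w11]:
  w00 = -1/2, w01 = 1/2, w10 = -1, w11 = -1/2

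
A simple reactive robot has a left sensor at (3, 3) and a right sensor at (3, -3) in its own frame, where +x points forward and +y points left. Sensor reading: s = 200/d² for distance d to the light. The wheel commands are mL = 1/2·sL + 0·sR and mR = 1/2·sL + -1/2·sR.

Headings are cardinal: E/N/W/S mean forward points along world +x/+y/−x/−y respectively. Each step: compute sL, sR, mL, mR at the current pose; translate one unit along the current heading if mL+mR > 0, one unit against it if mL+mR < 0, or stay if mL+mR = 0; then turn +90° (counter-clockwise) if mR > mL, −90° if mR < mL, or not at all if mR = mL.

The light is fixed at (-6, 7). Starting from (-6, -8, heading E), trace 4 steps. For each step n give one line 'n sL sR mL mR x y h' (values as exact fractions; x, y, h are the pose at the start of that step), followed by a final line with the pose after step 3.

0 200/153 200/333 100/153 2000/5661 -6 -8 E
1 10/17 25/41 5/17 -15/1394 -5 -8 S
2 40/73 200/173 20/73 -3840/12629 -5 -9 W
3 20/17 100/97 10/17 120/1649 -4 -9 N
final -4 -8 E

n=0: pose=(-6,-8,E); sL=200/153, sR=200/333; mL=100/153, mR=2000/5661; mL+mR=1900/1887 → advance +1; mR−mL=-100/333 → turn -1·90°
n=1: pose=(-5,-8,S); sL=10/17, sR=25/41; mL=5/17, mR=-15/1394; mL+mR=395/1394 → advance +1; mR−mL=-25/82 → turn -1·90°
n=2: pose=(-5,-9,W); sL=40/73, sR=200/173; mL=20/73, mR=-3840/12629; mL+mR=-380/12629 → advance -1; mR−mL=-100/173 → turn -1·90°
n=3: pose=(-4,-9,N); sL=20/17, sR=100/97; mL=10/17, mR=120/1649; mL+mR=1090/1649 → advance +1; mR−mL=-50/97 → turn -1·90°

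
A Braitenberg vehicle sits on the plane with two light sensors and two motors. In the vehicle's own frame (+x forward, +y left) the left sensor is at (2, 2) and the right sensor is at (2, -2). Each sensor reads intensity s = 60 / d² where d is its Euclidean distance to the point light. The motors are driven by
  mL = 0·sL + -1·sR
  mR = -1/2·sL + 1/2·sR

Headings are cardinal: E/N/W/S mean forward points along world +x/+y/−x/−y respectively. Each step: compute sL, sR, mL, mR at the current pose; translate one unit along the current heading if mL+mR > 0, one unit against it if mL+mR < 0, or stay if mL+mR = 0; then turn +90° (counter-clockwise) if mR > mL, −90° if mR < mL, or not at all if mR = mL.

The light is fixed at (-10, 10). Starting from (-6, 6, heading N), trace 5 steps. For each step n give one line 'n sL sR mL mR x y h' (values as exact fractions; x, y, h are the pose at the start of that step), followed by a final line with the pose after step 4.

n=0: pose=(-6,6,N); sL=15/2, sR=3/2; mL=-3/2, mR=-3; mL+mR=-9/2 → advance -1; mR−mL=-3/2 → turn -1·90°
n=1: pose=(-6,5,E); sL=4/3, sR=12/17; mL=-12/17, mR=-16/51; mL+mR=-52/51 → advance -1; mR−mL=20/51 → turn +1·90°
n=2: pose=(-7,5,N); sL=6, sR=30/17; mL=-30/17, mR=-36/17; mL+mR=-66/17 → advance -1; mR−mL=-6/17 → turn -1·90°
n=3: pose=(-7,4,E); sL=60/41, sR=60/89; mL=-60/89, mR=-1440/3649; mL+mR=-3900/3649 → advance -1; mR−mL=1020/3649 → turn +1·90°
n=4: pose=(-8,4,N); sL=15/4, sR=15/8; mL=-15/8, mR=-15/16; mL+mR=-45/16 → advance -1; mR−mL=15/16 → turn +1·90°

0 15/2 3/2 -3/2 -3 -6 6 N
1 4/3 12/17 -12/17 -16/51 -6 5 E
2 6 30/17 -30/17 -36/17 -7 5 N
3 60/41 60/89 -60/89 -1440/3649 -7 4 E
4 15/4 15/8 -15/8 -15/16 -8 4 N
final -8 3 W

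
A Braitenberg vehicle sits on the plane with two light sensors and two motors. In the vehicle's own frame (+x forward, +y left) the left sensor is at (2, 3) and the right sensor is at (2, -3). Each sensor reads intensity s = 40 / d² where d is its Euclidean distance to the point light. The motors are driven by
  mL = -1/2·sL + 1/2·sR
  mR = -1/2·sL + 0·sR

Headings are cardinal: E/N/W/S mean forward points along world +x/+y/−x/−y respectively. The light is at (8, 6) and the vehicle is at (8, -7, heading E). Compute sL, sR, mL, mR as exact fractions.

5/13 2/13 -3/26 -5/26

left sensor world pos  = (10, -4); dL² = 104
right sensor world pos = (10, -10); dR² = 260
sL = 40/104 = 5/13
sR = 40/260 = 2/13
mL = -1/2·sL + 1/2·sR = -3/26
mR = -1/2·sL + 0·sR = -5/26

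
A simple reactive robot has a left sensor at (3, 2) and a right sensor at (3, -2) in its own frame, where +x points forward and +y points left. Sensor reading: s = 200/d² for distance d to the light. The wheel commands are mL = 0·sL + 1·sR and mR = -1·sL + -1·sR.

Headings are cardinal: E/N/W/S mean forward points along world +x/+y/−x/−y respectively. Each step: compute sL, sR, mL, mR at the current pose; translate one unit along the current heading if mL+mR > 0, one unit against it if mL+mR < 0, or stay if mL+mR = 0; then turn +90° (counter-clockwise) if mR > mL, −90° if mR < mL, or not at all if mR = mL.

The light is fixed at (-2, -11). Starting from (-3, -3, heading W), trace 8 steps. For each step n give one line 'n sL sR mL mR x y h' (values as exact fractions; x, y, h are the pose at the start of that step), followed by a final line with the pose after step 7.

n=0: pose=(-3,-3,W); sL=50/13, sR=50/29; mL=50/29, mR=-2100/377; mL+mR=-50/13 → advance -1; mR−mL=-2750/377 → turn -1·90°
n=1: pose=(-2,-3,N); sL=8/5, sR=8/5; mL=8/5, mR=-16/5; mL+mR=-8/5 → advance -1; mR−mL=-24/5 → turn -1·90°
n=2: pose=(-2,-4,E); sL=20/9, sR=100/17; mL=100/17, mR=-1240/153; mL+mR=-20/9 → advance -1; mR−mL=-2140/153 → turn -1·90°
n=3: pose=(-3,-4,S); sL=200/17, sR=8; mL=8, mR=-336/17; mL+mR=-200/17 → advance -1; mR−mL=-472/17 → turn -1·90°
n=4: pose=(-3,-3,W); sL=50/13, sR=50/29; mL=50/29, mR=-2100/377; mL+mR=-50/13 → advance -1; mR−mL=-2750/377 → turn -1·90°
n=5: pose=(-2,-3,N); sL=8/5, sR=8/5; mL=8/5, mR=-16/5; mL+mR=-8/5 → advance -1; mR−mL=-24/5 → turn -1·90°
n=6: pose=(-2,-4,E); sL=20/9, sR=100/17; mL=100/17, mR=-1240/153; mL+mR=-20/9 → advance -1; mR−mL=-2140/153 → turn -1·90°
n=7: pose=(-3,-4,S); sL=200/17, sR=8; mL=8, mR=-336/17; mL+mR=-200/17 → advance -1; mR−mL=-472/17 → turn -1·90°

0 50/13 50/29 50/29 -2100/377 -3 -3 W
1 8/5 8/5 8/5 -16/5 -2 -3 N
2 20/9 100/17 100/17 -1240/153 -2 -4 E
3 200/17 8 8 -336/17 -3 -4 S
4 50/13 50/29 50/29 -2100/377 -3 -3 W
5 8/5 8/5 8/5 -16/5 -2 -3 N
6 20/9 100/17 100/17 -1240/153 -2 -4 E
7 200/17 8 8 -336/17 -3 -4 S
final -3 -3 W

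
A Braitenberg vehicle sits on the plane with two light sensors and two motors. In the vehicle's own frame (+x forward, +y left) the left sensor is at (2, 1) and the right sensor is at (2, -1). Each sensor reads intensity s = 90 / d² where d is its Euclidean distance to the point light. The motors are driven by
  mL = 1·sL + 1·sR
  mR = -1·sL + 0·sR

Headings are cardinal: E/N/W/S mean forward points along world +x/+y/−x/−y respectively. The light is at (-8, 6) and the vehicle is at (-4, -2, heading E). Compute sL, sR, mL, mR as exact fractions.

18/17 10/13 404/221 -18/17

left sensor world pos  = (-2, -1); dL² = 85
right sensor world pos = (-2, -3); dR² = 117
sL = 90/85 = 18/17
sR = 90/117 = 10/13
mL = 1·sL + 1·sR = 404/221
mR = -1·sL + 0·sR = -18/17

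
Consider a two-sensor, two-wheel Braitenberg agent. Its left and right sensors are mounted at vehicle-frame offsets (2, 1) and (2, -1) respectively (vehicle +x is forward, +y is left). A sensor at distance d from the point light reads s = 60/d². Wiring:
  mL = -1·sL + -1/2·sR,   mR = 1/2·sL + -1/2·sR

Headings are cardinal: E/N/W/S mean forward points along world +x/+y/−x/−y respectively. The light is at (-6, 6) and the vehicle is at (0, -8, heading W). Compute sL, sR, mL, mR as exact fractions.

left sensor world pos  = (-2, -9); dL² = 241
right sensor world pos = (-2, -7); dR² = 185
sL = 60/241 = 60/241
sR = 60/185 = 12/37
mL = -1·sL + -1/2·sR = -3666/8917
mR = 1/2·sL + -1/2·sR = -336/8917

60/241 12/37 -3666/8917 -336/8917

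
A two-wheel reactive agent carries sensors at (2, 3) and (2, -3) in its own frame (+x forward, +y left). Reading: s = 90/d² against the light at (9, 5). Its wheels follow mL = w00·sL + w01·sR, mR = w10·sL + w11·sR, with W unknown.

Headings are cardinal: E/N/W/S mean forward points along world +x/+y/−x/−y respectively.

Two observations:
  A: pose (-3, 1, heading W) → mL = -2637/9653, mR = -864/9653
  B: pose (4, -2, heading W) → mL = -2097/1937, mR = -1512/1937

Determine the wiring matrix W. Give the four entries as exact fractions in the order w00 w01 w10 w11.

1/2 -1 1 -1

obs A: pose=(-3,1,W) → sL=18/49, sR=90/197, mL=-2637/9653, mR=-864/9653
obs B: pose=(4,-2,W) → sL=90/149, sR=18/13, mL=-2097/1937, mR=-1512/1937
sensor matrix S = [[18/49, 90/197], [90/149, 18/13]]; det S = 4350672/18697861
solve [mL_A; mL_B] = S·[w00; w01] and [mR_A; mR_B] = S·[w10; w11]:
  w00 = 1/2, w01 = -1, w10 = 1, w11 = -1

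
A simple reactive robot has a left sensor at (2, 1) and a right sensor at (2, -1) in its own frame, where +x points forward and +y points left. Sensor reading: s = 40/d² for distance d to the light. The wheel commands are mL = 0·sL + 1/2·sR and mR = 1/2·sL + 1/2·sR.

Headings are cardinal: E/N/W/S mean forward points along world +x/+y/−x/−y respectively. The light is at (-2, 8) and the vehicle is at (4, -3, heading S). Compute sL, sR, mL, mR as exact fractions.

left sensor world pos  = (5, -5); dL² = 218
right sensor world pos = (3, -5); dR² = 194
sL = 40/218 = 20/109
sR = 40/194 = 20/97
mL = 0·sL + 1/2·sR = 10/97
mR = 1/2·sL + 1/2·sR = 2060/10573

20/109 20/97 10/97 2060/10573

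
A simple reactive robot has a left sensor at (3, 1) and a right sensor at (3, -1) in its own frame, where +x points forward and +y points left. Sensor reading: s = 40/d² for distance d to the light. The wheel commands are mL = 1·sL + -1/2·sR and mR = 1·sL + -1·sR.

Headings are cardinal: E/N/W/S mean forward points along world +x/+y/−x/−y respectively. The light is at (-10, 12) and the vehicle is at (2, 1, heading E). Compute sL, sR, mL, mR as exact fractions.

left sensor world pos  = (5, 2); dL² = 325
right sensor world pos = (5, 0); dR² = 369
sL = 40/325 = 8/65
sR = 40/369 = 40/369
mL = 1·sL + -1/2·sR = 1652/23985
mR = 1·sL + -1·sR = 352/23985

8/65 40/369 1652/23985 352/23985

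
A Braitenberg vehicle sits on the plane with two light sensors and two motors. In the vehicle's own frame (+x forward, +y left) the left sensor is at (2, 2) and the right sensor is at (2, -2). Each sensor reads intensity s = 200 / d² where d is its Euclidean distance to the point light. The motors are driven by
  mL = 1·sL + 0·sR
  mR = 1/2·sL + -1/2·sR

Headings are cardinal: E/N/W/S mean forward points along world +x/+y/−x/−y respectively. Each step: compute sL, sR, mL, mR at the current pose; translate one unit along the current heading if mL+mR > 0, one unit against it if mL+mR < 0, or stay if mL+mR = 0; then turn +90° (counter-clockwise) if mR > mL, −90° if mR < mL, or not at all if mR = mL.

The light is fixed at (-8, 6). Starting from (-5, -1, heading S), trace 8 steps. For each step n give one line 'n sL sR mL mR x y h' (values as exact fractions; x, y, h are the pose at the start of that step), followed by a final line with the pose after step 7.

n=0: pose=(-5,-1,S); sL=100/53, sR=100/41; mL=100/53, mR=-600/2173; mL+mR=3500/2173 → advance +1; mR−mL=-4700/2173 → turn -1·90°
n=1: pose=(-5,-2,W); sL=200/101, sR=200/37; mL=200/101, mR=-6400/3737; mL+mR=1000/3737 → advance +1; mR−mL=-13800/3737 → turn -1·90°
n=2: pose=(-6,-2,N); sL=50/9, sR=50/13; mL=50/9, mR=100/117; mL+mR=250/39 → advance +1; mR−mL=-550/117 → turn -1·90°
n=3: pose=(-6,-1,E); sL=200/41, sR=200/97; mL=200/41, mR=5600/3977; mL+mR=25000/3977 → advance +1; mR−mL=-13800/3977 → turn -1·90°
n=4: pose=(-5,-1,S); sL=100/53, sR=100/41; mL=100/53, mR=-600/2173; mL+mR=3500/2173 → advance +1; mR−mL=-4700/2173 → turn -1·90°
n=5: pose=(-5,-2,W); sL=200/101, sR=200/37; mL=200/101, mR=-6400/3737; mL+mR=1000/3737 → advance +1; mR−mL=-13800/3737 → turn -1·90°
n=6: pose=(-6,-2,N); sL=50/9, sR=50/13; mL=50/9, mR=100/117; mL+mR=250/39 → advance +1; mR−mL=-550/117 → turn -1·90°
n=7: pose=(-6,-1,E); sL=200/41, sR=200/97; mL=200/41, mR=5600/3977; mL+mR=25000/3977 → advance +1; mR−mL=-13800/3977 → turn -1·90°

0 100/53 100/41 100/53 -600/2173 -5 -1 S
1 200/101 200/37 200/101 -6400/3737 -5 -2 W
2 50/9 50/13 50/9 100/117 -6 -2 N
3 200/41 200/97 200/41 5600/3977 -6 -1 E
4 100/53 100/41 100/53 -600/2173 -5 -1 S
5 200/101 200/37 200/101 -6400/3737 -5 -2 W
6 50/9 50/13 50/9 100/117 -6 -2 N
7 200/41 200/97 200/41 5600/3977 -6 -1 E
final -5 -1 S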